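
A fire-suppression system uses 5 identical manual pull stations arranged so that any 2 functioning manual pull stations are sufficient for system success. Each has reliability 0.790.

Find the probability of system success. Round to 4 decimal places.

R = Σ_{i=2}^{5} C(5,i) p^i (1−p)^{5−i} with p = 0.790
C(5,2)·0.790^2·0.210^3 = 0.057798
C(5,3)·0.790^3·0.210^2 = 0.217430
C(5,4)·0.790^4·0.210^1 = 0.408976
C(5,5)·0.790^5·0.210^0 = 0.307706
Sum = 0.9919

0.9919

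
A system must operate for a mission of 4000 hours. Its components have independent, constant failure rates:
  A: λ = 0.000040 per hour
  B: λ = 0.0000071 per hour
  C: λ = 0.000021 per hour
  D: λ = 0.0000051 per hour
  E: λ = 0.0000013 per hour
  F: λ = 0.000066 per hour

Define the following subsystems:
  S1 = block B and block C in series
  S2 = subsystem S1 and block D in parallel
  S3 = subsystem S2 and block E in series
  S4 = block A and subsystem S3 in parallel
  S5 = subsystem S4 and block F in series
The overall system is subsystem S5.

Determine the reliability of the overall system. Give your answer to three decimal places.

R(A) = exp(−0.000040 × 4000) = 0.85214
R(B) = exp(−0.0000071 × 4000) = 0.97200
R(C) = exp(−0.000021 × 4000) = 0.91943
R(D) = exp(−0.0000051 × 4000) = 0.97981
R(E) = exp(−0.0000013 × 4000) = 0.99481
R(F) = exp(−0.000066 × 4000) = 0.76797
Series (B and C): 0.97200 × 0.91943 = 0.89369
Parallel ([0.89369] and D): 1 − (1 − 0.89369)(1 − 0.97981) = 0.99785
Series ([0.99785] and E): 0.99785 × 0.99481 = 0.99267
Parallel (A and [0.99267]): 1 − (1 − 0.85214)(1 − 0.99267) = 0.99892
Series ([0.99892] and F): 0.99892 × 0.76797 = 0.767

0.767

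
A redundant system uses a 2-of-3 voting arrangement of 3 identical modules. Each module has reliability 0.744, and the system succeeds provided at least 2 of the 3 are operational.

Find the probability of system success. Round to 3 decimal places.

R = Σ_{i=2}^{3} C(3,i) p^i (1−p)^{3−i} with p = 0.744
C(3,2)·0.744^2·0.256^1 = 0.42512
C(3,3)·0.744^3·0.256^0 = 0.41183
Sum = 0.837

0.837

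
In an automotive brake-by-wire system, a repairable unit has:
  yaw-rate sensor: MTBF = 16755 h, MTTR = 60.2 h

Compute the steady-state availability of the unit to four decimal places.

A(yaw-rate sensor) = MTBF/(MTBF+MTTR) = 16755/(16755+60.2) = 0.9964

0.9964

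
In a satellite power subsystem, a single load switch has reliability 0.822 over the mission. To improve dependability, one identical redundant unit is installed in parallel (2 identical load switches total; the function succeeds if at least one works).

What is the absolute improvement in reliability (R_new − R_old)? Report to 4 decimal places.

R_before = 0.822
R_after = 1 − (1 − 0.822)^2 = 0.9683
ΔR = 0.9683 − 0.822 = 0.1463

0.1463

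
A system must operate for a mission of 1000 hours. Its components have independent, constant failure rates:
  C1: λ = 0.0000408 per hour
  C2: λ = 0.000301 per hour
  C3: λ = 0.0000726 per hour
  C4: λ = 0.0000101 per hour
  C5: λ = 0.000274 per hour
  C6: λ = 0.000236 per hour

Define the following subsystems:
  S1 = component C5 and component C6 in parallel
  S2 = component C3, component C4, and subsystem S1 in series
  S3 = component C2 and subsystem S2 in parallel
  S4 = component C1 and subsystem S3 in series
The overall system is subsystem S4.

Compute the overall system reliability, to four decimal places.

R(C1) = exp(−0.0000408 × 1000) = 0.960021
R(C2) = exp(−0.000301 × 1000) = 0.740078
R(C3) = exp(−0.0000726 × 1000) = 0.929973
R(C4) = exp(−0.0000101 × 1000) = 0.989951
R(C5) = exp(−0.000274 × 1000) = 0.760332
R(C6) = exp(−0.000236 × 1000) = 0.789781
Parallel (C5 and C6): 1 − (1 − 0.760332)(1 − 0.789781) = 0.949617
Series (C3, C4, and [0.949617]): 0.929973 × 0.989951 × 0.949617 = 0.874244
Parallel (C2 and [0.874244]): 1 − (1 − 0.740078)(1 − 0.874244) = 0.967313
Series (C1 and [0.967313]): 0.960021 × 0.967313 = 0.9286

0.9286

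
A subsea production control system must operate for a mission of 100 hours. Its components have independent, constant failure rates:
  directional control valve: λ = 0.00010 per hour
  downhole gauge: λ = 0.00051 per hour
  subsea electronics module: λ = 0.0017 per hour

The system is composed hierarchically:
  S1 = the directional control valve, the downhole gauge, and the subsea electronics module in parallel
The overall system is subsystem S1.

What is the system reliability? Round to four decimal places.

R(directional control valve) = exp(−0.00010 × 100) = 0.990050
R(downhole gauge) = exp(−0.00051 × 100) = 0.950279
R(subsea electronics module) = exp(−0.0017 × 100) = 0.843665
Parallel (directional control valve, downhole gauge, and subsea electronics module): 1 − (1 − 0.990050)(1 − 0.950279)(1 − 0.843665) = 0.9999

0.9999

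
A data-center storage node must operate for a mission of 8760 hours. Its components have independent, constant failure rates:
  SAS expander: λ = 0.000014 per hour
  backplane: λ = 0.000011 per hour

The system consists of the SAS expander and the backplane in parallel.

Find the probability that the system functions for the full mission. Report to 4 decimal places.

R(SAS expander) = exp(−0.000014 × 8760) = 0.884582
R(backplane) = exp(−0.000011 × 8760) = 0.908137
Parallel (SAS expander and backplane): 1 − (1 − 0.884582)(1 − 0.908137) = 0.9894

0.9894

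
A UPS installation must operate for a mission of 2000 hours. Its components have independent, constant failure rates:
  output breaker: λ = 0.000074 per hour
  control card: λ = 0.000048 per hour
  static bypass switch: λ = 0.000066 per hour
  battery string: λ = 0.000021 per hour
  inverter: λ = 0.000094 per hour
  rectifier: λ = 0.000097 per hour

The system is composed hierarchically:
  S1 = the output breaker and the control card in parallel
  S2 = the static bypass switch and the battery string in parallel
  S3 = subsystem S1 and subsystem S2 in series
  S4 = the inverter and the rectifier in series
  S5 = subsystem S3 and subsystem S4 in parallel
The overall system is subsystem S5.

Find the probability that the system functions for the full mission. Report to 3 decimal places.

0.994

R(output breaker) = exp(−0.000074 × 2000) = 0.86243
R(control card) = exp(−0.000048 × 2000) = 0.90846
R(static bypass switch) = exp(−0.000066 × 2000) = 0.87634
R(battery string) = exp(−0.000021 × 2000) = 0.95887
R(inverter) = exp(−0.000094 × 2000) = 0.82861
R(rectifier) = exp(−0.000097 × 2000) = 0.82366
Parallel (output breaker and control card): 1 − (1 − 0.86243)(1 − 0.90846) = 0.98741
Parallel (static bypass switch and battery string): 1 − (1 − 0.87634)(1 − 0.95887) = 0.99491
Series ([0.98741] and [0.99491]): 0.98741 × 0.99491 = 0.98238
Series (inverter and rectifier): 0.82861 × 0.82366 = 0.68249
Parallel ([0.98238] and [0.68249]): 1 − (1 − 0.98238)(1 − 0.68249) = 0.994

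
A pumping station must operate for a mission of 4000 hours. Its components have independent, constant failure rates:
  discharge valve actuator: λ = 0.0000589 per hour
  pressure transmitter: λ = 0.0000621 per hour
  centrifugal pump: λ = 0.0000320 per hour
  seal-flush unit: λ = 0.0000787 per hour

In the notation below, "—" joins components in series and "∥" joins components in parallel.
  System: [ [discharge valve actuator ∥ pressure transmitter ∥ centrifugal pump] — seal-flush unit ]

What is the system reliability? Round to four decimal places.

R(discharge valve actuator) = exp(−0.0000589 × 4000) = 0.790097
R(pressure transmitter) = exp(−0.0000621 × 4000) = 0.780048
R(centrifugal pump) = exp(−0.0000320 × 4000) = 0.879853
R(seal-flush unit) = exp(−0.0000787 × 4000) = 0.729935
Parallel (discharge valve actuator, pressure transmitter, and centrifugal pump): 1 − (1 − 0.790097)(1 − 0.780048)(1 − 0.879853) = 0.994453
Series ([0.994453] and seal-flush unit): 0.994453 × 0.729935 = 0.7259

0.7259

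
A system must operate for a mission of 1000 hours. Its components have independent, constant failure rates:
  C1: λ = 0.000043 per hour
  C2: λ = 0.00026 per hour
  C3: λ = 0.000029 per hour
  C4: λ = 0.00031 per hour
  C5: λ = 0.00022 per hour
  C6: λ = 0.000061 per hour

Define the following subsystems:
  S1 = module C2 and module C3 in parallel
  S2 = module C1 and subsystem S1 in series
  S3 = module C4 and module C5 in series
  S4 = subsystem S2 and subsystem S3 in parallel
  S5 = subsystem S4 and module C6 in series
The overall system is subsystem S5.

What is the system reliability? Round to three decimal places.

0.922

R(C1) = exp(−0.000043 × 1000) = 0.95791
R(C2) = exp(−0.00026 × 1000) = 0.77105
R(C3) = exp(−0.000029 × 1000) = 0.97142
R(C4) = exp(−0.00031 × 1000) = 0.73345
R(C5) = exp(−0.00022 × 1000) = 0.80252
R(C6) = exp(−0.000061 × 1000) = 0.94082
Parallel (C2 and C3): 1 − (1 − 0.77105)(1 − 0.97142) = 0.99346
Series (C1 and [0.99346]): 0.95791 × 0.99346 = 0.95165
Series (C4 and C5): 0.73345 × 0.80252 = 0.58861
Parallel ([0.95165] and [0.58861]): 1 − (1 − 0.95165)(1 − 0.58861) = 0.98011
Series ([0.98011] and C6): 0.98011 × 0.94082 = 0.922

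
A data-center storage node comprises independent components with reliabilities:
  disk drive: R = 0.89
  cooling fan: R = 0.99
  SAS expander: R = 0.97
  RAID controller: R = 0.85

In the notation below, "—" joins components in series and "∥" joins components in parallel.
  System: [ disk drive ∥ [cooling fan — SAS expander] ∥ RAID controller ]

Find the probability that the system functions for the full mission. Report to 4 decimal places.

0.9993

Series (cooling fan and SAS expander): 0.990000 × 0.970000 = 0.960300
Parallel (disk drive, [0.960300], and RAID controller): 1 − (1 − 0.890000)(1 − 0.960300)(1 − 0.850000) = 0.9993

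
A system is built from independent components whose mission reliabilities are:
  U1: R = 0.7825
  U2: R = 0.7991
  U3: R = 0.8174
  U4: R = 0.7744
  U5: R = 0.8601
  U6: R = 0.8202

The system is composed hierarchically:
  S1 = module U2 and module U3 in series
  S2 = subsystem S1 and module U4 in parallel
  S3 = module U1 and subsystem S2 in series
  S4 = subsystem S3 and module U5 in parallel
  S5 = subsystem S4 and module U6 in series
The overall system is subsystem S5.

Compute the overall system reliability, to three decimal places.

0.788

Series (U2 and U3): 0.79910 × 0.81740 = 0.65318
Parallel ([0.65318] and U4): 1 − (1 − 0.65318)(1 − 0.77440) = 0.92176
Series (U1 and [0.92176]): 0.78250 × 0.92176 = 0.72128
Parallel ([0.72128] and U5): 1 − (1 − 0.72128)(1 − 0.86010) = 0.96101
Series ([0.96101] and U6): 0.96101 × 0.82020 = 0.788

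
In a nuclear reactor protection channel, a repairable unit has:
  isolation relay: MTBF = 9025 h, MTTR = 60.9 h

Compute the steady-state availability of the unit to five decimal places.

A(isolation relay) = MTBF/(MTBF+MTTR) = 9025/(9025+60.9) = 0.99330

0.99330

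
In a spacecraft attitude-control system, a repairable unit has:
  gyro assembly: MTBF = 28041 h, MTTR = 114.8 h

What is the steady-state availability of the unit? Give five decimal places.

A(gyro assembly) = MTBF/(MTBF+MTTR) = 28041/(28041+114.8) = 0.99592

0.99592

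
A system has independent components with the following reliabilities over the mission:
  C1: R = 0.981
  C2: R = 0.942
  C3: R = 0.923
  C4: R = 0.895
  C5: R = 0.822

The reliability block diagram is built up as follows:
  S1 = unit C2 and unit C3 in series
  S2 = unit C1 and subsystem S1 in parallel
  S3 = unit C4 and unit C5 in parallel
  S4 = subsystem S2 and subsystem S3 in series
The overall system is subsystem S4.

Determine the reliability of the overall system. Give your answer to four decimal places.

0.9789

Series (C2 and C3): 0.942000 × 0.923000 = 0.869466
Parallel (C1 and [0.869466]): 1 − (1 − 0.981000)(1 − 0.869466) = 0.997520
Parallel (C4 and C5): 1 − (1 − 0.895000)(1 − 0.822000) = 0.981310
Series ([0.997520] and [0.981310]): 0.997520 × 0.981310 = 0.9789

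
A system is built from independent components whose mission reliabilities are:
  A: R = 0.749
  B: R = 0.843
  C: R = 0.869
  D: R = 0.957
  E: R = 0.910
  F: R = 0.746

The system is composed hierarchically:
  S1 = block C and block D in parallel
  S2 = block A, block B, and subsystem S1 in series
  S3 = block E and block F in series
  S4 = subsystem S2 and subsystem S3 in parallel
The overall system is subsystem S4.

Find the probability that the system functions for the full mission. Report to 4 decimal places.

Parallel (C and D): 1 − (1 − 0.869000)(1 − 0.957000) = 0.994367
Series (A, B, and [0.994367]): 0.749000 × 0.843000 × 0.994367 = 0.627850
Series (E and F): 0.910000 × 0.746000 = 0.678860
Parallel ([0.627850] and [0.678860]): 1 − (1 − 0.627850)(1 − 0.678860) = 0.8805

0.8805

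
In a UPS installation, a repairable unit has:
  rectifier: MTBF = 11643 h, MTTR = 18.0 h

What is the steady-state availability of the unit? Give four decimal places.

0.9985

A(rectifier) = MTBF/(MTBF+MTTR) = 11643/(11643+18.0) = 0.9985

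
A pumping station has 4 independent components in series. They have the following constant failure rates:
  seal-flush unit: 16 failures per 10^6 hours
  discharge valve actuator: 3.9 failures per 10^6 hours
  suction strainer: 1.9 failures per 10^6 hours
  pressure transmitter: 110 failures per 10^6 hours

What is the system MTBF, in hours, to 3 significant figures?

Series of exponential components: λ_sys = Σ λ_i
λ_sys = 0.000016 + 0.0000039 + 0.0000019 + 0.00011 = 1.3180e-04 /h
MTBF = 1 / λ_sys = 7590 h

7590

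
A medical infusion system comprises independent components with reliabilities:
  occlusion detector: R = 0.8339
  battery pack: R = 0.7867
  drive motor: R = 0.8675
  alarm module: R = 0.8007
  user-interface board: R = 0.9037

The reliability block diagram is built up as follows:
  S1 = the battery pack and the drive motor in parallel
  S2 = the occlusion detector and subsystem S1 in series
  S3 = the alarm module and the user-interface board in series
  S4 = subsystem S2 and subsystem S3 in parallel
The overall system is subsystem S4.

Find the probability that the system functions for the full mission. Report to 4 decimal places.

0.9476

Parallel (battery pack and drive motor): 1 − (1 − 0.786700)(1 − 0.867500) = 0.971738
Series (occlusion detector and [0.971738]): 0.833900 × 0.971738 = 0.810332
Series (alarm module and user-interface board): 0.800700 × 0.903700 = 0.723593
Parallel ([0.810332] and [0.723593]): 1 − (1 − 0.810332)(1 − 0.723593) = 0.9476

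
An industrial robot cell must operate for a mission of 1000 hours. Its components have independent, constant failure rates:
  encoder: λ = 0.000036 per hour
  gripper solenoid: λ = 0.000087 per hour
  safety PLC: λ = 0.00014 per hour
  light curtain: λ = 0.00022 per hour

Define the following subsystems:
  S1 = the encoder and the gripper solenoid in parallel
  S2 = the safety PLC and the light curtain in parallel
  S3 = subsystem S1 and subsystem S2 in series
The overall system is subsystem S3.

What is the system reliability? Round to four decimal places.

R(encoder) = exp(−0.000036 × 1000) = 0.964640
R(gripper solenoid) = exp(−0.000087 × 1000) = 0.916677
R(safety PLC) = exp(−0.00014 × 1000) = 0.869358
R(light curtain) = exp(−0.00022 × 1000) = 0.802519
Parallel (encoder and gripper solenoid): 1 − (1 − 0.964640)(1 − 0.916677) = 0.997054
Parallel (safety PLC and light curtain): 1 − (1 − 0.869358)(1 − 0.802519) = 0.974201
Series ([0.997054] and [0.974201]): 0.997054 × 0.974201 = 0.9713

0.9713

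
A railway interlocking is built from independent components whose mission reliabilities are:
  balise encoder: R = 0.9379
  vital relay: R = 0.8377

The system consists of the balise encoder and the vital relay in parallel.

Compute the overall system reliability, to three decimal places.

0.990

Parallel (balise encoder and vital relay): 1 − (1 − 0.93790)(1 − 0.83770) = 0.990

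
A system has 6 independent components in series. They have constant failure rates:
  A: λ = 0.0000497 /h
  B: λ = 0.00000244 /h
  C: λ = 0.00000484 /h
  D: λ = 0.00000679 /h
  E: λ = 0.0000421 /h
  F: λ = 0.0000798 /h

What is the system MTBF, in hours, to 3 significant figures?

5390

Series of exponential components: λ_sys = Σ λ_i
λ_sys = 0.0000497 + 0.00000244 + 0.00000484 + 0.00000679 + 0.0000421 + 0.0000798 = 1.8567e-04 /h
MTBF = 1 / λ_sys = 5390 h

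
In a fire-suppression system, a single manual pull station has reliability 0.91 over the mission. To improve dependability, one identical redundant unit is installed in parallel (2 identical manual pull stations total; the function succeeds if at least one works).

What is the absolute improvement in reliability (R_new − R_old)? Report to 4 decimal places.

0.0819

R_before = 0.91
R_after = 1 − (1 − 0.91)^2 = 0.9919
ΔR = 0.9919 − 0.91 = 0.0819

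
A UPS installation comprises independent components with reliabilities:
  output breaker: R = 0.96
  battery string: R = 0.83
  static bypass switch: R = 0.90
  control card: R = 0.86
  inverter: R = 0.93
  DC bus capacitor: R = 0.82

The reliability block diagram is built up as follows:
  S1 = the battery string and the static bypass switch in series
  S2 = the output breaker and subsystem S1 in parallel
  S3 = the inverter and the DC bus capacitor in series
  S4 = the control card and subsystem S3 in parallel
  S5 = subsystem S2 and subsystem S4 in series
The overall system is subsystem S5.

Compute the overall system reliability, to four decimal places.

Series (battery string and static bypass switch): 0.830000 × 0.900000 = 0.747000
Parallel (output breaker and [0.747000]): 1 − (1 − 0.960000)(1 − 0.747000) = 0.989880
Series (inverter and DC bus capacitor): 0.930000 × 0.820000 = 0.762600
Parallel (control card and [0.762600]): 1 − (1 − 0.860000)(1 − 0.762600) = 0.966764
Series ([0.989880] and [0.966764]): 0.989880 × 0.966764 = 0.9570

0.9570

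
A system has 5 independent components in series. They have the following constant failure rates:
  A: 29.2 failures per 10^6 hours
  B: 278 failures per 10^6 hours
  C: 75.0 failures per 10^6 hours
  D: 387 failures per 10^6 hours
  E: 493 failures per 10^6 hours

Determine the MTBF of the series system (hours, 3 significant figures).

Series of exponential components: λ_sys = Σ λ_i
λ_sys = 0.0000292 + 0.000278 + 0.0000750 + 0.000387 + 0.000493 = 1.2622e-03 /h
MTBF = 1 / λ_sys = 792 h

792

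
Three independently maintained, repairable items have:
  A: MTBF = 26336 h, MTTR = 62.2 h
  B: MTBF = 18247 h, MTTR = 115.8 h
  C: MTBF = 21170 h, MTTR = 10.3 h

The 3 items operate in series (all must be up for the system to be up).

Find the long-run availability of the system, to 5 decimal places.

A(A) = MTBF/(MTBF+MTTR) = 26336/(26336+62.2) = 0.997644
A(B) = MTBF/(MTBF+MTTR) = 18247/(18247+115.8) = 0.993694
A(C) = MTBF/(MTBF+MTTR) = 21170/(21170+10.3) = 0.999514
Series availability: 0.997644 × 0.993694 × 0.999514 = 0.99087

0.99087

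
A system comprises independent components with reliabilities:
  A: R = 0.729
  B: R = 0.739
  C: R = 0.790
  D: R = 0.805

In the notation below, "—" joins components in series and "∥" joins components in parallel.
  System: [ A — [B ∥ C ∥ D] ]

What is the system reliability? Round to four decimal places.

Parallel (B, C, and D): 1 − (1 − 0.739000)(1 − 0.790000)(1 − 0.805000) = 0.989312
Series (A and [0.989312]): 0.729000 × 0.989312 = 0.7212

0.7212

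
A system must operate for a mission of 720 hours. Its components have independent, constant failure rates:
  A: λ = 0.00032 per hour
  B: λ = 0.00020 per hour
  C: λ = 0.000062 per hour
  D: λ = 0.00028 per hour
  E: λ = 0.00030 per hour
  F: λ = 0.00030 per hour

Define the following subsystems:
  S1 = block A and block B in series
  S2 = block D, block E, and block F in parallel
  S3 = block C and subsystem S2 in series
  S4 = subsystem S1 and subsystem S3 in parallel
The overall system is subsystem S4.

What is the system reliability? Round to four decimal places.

R(A) = exp(−0.00032 × 720) = 0.794216
R(B) = exp(−0.00020 × 720) = 0.865888
R(C) = exp(−0.000062 × 720) = 0.956342
R(D) = exp(−0.00028 × 720) = 0.817422
R(E) = exp(−0.00030 × 720) = 0.805735
R(F) = exp(−0.00030 × 720) = 0.805735
Series (A and B): 0.794216 × 0.865888 = 0.687702
Parallel (D, E, and F): 1 − (1 − 0.817422)(1 − 0.805735)(1 − 0.805735) = 0.993110
Series (C and [0.993110]): 0.956342 × 0.993110 = 0.949753
Parallel ([0.687702] and [0.949753]): 1 − (1 − 0.687702)(1 − 0.949753) = 0.9843

0.9843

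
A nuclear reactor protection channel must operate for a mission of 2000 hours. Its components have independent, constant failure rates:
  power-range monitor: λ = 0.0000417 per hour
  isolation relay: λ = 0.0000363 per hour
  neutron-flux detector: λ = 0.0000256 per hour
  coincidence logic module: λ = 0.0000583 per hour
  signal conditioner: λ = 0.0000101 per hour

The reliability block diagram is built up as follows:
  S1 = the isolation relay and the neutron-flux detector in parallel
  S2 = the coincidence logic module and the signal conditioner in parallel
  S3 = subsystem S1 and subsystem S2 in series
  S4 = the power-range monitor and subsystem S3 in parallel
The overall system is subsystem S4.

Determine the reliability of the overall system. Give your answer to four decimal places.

0.9995

R(power-range monitor) = exp(−0.0000417 × 2000) = 0.919983
R(isolation relay) = exp(−0.0000363 × 2000) = 0.929973
R(neutron-flux detector) = exp(−0.0000256 × 2000) = 0.950089
R(coincidence logic module) = exp(−0.0000583 × 2000) = 0.889941
R(signal conditioner) = exp(−0.0000101 × 2000) = 0.980003
Parallel (isolation relay and neutron-flux detector): 1 − (1 − 0.929973)(1 − 0.950089) = 0.996505
Parallel (coincidence logic module and signal conditioner): 1 − (1 − 0.889941)(1 − 0.980003) = 0.997799
Series ([0.996505] and [0.997799]): 0.996505 × 0.997799 = 0.994312
Parallel (power-range monitor and [0.994312]): 1 − (1 − 0.919983)(1 − 0.994312) = 0.9995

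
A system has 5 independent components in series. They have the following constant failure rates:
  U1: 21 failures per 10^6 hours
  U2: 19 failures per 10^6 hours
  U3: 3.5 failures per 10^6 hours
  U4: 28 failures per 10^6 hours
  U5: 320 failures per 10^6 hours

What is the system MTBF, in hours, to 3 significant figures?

2550

Series of exponential components: λ_sys = Σ λ_i
λ_sys = 0.000021 + 0.000019 + 0.0000035 + 0.000028 + 0.00032 = 3.9150e-04 /h
MTBF = 1 / λ_sys = 2550 h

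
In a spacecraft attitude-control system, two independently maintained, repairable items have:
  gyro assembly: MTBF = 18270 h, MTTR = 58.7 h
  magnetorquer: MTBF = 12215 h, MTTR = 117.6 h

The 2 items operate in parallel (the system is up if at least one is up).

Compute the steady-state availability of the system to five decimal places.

A(gyro assembly) = MTBF/(MTBF+MTTR) = 18270/(18270+58.7) = 0.996797
A(magnetorquer) = MTBF/(MTBF+MTTR) = 12215/(12215+117.6) = 0.990464
Parallel availability: 1 − (1 − 0.996797)(1 − 0.990464) = 0.99997

0.99997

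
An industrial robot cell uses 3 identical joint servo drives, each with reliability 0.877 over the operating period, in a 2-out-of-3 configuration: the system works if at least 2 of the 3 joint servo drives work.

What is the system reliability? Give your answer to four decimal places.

R = Σ_{i=2}^{3} C(3,i) p^i (1−p)^{3−i} with p = 0.877
C(3,2)·0.877^2·0.123^1 = 0.283809
C(3,3)·0.877^3·0.123^0 = 0.674526
Sum = 0.9583

0.9583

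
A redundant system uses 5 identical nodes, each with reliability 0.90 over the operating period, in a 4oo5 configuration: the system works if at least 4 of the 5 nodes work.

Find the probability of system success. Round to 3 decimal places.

R = Σ_{i=4}^{5} C(5,i) p^i (1−p)^{5−i} with p = 0.90
C(5,4)·0.90^4·0.10^1 = 0.32805
C(5,5)·0.90^5·0.10^0 = 0.59049
Sum = 0.919

0.919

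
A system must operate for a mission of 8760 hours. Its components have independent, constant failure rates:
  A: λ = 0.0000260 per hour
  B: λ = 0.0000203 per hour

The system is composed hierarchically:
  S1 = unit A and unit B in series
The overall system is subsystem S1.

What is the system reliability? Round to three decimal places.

R(A) = exp(−0.0000260 × 8760) = 0.79632
R(B) = exp(−0.0000203 × 8760) = 0.83709
Series (A and B): 0.79632 × 0.83709 = 0.667

0.667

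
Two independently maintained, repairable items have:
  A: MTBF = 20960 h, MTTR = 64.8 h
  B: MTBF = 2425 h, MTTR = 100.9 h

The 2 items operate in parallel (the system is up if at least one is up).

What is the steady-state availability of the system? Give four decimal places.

A(A) = MTBF/(MTBF+MTTR) = 20960/(20960+64.8) = 0.996918
A(B) = MTBF/(MTBF+MTTR) = 2425/(2425+100.9) = 0.960054
Parallel availability: 1 − (1 − 0.996918)(1 − 0.960054) = 0.9999

0.9999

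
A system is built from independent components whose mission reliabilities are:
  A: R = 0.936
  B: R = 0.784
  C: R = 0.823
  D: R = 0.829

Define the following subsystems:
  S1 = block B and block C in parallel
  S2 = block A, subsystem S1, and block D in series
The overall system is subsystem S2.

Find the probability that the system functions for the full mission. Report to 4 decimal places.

0.7463

Parallel (B and C): 1 − (1 − 0.784000)(1 − 0.823000) = 0.961768
Series (A, [0.961768], and D): 0.936000 × 0.961768 × 0.829000 = 0.7463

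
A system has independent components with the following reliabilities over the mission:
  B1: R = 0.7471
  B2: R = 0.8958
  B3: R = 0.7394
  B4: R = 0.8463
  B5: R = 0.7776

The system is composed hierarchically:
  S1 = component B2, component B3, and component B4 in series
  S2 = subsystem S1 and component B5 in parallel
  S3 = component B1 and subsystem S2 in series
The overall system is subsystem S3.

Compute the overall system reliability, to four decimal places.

0.6741

Series (B2, B3, and B4): 0.895800 × 0.739400 × 0.846300 = 0.560551
Parallel ([0.560551] and B5): 1 − (1 − 0.560551)(1 − 0.777600) = 0.902267
Series (B1 and [0.902267]): 0.747100 × 0.902267 = 0.6741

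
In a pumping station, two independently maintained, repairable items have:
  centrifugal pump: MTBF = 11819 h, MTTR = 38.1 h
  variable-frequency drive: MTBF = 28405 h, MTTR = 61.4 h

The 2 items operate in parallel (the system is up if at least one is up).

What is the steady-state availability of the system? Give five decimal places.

0.99999

A(centrifugal pump) = MTBF/(MTBF+MTTR) = 11819/(11819+38.1) = 0.996787
A(variable-frequency drive) = MTBF/(MTBF+MTTR) = 28405/(28405+61.4) = 0.997843
Parallel availability: 1 − (1 − 0.996787)(1 − 0.997843) = 0.99999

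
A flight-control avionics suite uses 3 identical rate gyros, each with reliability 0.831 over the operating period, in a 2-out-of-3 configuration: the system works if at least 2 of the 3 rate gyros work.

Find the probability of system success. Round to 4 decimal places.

R = Σ_{i=2}^{3} C(3,i) p^i (1−p)^{3−i} with p = 0.831
C(3,2)·0.831^2·0.169^1 = 0.350114
C(3,3)·0.831^3·0.169^0 = 0.573856
Sum = 0.9240

0.9240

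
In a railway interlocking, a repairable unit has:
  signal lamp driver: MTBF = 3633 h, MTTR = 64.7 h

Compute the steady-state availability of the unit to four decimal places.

A(signal lamp driver) = MTBF/(MTBF+MTTR) = 3633/(3633+64.7) = 0.9825

0.9825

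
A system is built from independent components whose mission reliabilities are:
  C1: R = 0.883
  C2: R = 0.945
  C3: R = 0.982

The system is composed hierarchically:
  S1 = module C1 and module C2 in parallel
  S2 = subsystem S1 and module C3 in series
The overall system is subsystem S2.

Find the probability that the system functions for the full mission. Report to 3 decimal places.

0.976

Parallel (C1 and C2): 1 − (1 − 0.88300)(1 − 0.94500) = 0.99357
Series ([0.99357] and C3): 0.99357 × 0.98200 = 0.976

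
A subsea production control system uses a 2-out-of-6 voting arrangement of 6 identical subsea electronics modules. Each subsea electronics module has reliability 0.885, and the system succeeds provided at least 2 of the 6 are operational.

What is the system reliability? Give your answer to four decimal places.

R = Σ_{i=2}^{6} C(6,i) p^i (1−p)^{6−i} with p = 0.885
C(6,2)·0.885^2·0.115^4 = 0.002055
C(6,3)·0.885^3·0.115^3 = 0.021084
C(6,4)·0.885^4·0.115^2 = 0.121691
C(6,5)·0.885^5·0.115^1 = 0.374598
C(6,6)·0.885^6·0.115^0 = 0.480463
Sum = 0.9999

0.9999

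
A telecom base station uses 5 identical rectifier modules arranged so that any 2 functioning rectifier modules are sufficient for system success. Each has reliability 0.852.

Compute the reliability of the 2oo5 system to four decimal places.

R = Σ_{i=2}^{5} C(5,i) p^i (1−p)^{5−i} with p = 0.852
C(5,2)·0.852^2·0.148^3 = 0.023532
C(5,3)·0.852^3·0.148^2 = 0.135470
C(5,4)·0.852^4·0.148^1 = 0.389933
C(5,5)·0.852^5·0.148^0 = 0.448950
Sum = 0.9979

0.9979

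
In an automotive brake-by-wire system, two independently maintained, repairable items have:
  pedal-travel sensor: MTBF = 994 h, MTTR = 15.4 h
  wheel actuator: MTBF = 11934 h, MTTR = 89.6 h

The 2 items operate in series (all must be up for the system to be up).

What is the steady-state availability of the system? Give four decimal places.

0.9774

A(pedal-travel sensor) = MTBF/(MTBF+MTTR) = 994/(994+15.4) = 0.984743
A(wheel actuator) = MTBF/(MTBF+MTTR) = 11934/(11934+89.6) = 0.992548
Series availability: 0.984743 × 0.992548 = 0.9774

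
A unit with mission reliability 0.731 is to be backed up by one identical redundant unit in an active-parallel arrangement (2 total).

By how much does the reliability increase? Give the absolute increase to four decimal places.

0.1966

R_before = 0.731
R_after = 1 − (1 − 0.731)^2 = 0.9276
ΔR = 0.9276 − 0.731 = 0.1966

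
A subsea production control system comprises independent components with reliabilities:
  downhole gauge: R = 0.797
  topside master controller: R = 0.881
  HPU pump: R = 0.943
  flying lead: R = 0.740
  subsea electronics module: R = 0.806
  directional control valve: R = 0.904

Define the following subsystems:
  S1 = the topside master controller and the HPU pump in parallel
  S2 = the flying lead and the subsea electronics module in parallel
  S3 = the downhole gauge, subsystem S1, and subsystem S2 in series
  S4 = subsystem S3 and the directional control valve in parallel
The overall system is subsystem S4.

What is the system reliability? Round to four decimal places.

0.9762

Parallel (topside master controller and HPU pump): 1 − (1 − 0.881000)(1 − 0.943000) = 0.993217
Parallel (flying lead and subsea electronics module): 1 − (1 − 0.740000)(1 − 0.806000) = 0.949560
Series (downhole gauge, [0.993217], and [0.949560]): 0.797000 × 0.993217 × 0.949560 = 0.751666
Parallel ([0.751666] and directional control valve): 1 − (1 − 0.751666)(1 − 0.904000) = 0.9762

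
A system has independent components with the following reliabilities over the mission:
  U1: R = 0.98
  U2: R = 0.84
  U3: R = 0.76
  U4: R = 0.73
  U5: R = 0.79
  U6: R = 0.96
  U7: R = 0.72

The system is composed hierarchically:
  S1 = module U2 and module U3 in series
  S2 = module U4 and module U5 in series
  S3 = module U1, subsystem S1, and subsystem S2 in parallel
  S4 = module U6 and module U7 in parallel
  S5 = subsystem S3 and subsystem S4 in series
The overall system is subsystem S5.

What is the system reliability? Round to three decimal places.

0.986

Series (U2 and U3): 0.84000 × 0.76000 = 0.63840
Series (U4 and U5): 0.73000 × 0.79000 = 0.57670
Parallel (U1, [0.63840], and [0.57670]): 1 − (1 − 0.98000)(1 − 0.63840)(1 − 0.57670) = 0.99694
Parallel (U6 and U7): 1 − (1 − 0.96000)(1 − 0.72000) = 0.98880
Series ([0.99694] and [0.98880]): 0.99694 × 0.98880 = 0.986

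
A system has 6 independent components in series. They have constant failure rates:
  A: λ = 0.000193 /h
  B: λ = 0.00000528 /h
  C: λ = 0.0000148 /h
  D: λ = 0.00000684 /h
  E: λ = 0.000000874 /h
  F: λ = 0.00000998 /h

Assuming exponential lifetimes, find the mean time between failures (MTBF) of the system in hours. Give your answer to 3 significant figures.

4330

Series of exponential components: λ_sys = Σ λ_i
λ_sys = 0.000193 + 0.00000528 + 0.0000148 + 0.00000684 + 0.000000874 + 0.00000998 = 2.3077e-04 /h
MTBF = 1 / λ_sys = 4330 h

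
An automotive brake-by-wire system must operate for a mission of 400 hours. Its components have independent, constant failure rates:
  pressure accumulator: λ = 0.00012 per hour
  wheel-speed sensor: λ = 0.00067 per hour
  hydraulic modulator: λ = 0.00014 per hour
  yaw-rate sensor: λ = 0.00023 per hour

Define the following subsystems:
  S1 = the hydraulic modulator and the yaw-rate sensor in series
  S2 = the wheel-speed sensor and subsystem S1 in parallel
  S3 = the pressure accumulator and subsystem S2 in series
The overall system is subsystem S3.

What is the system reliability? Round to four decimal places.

0.9223

R(pressure accumulator) = exp(−0.00012 × 400) = 0.953134
R(wheel-speed sensor) = exp(−0.00067 × 400) = 0.764908
R(hydraulic modulator) = exp(−0.00014 × 400) = 0.945539
R(yaw-rate sensor) = exp(−0.00023 × 400) = 0.912105
Series (hydraulic modulator and yaw-rate sensor): 0.945539 × 0.912105 = 0.862431
Parallel (wheel-speed sensor and [0.862431]): 1 − (1 − 0.764908)(1 − 0.862431) = 0.967659
Series (pressure accumulator and [0.967659]): 0.953134 × 0.967659 = 0.9223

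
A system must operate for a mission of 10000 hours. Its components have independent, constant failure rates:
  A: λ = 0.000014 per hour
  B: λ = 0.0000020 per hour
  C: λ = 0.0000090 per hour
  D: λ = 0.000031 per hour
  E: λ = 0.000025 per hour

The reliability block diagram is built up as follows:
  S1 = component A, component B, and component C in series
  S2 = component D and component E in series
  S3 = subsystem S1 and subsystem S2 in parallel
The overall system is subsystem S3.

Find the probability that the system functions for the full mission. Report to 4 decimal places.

R(A) = exp(−0.000014 × 10000) = 0.869358
R(B) = exp(−0.0000020 × 10000) = 0.980199
R(C) = exp(−0.0000090 × 10000) = 0.913931
R(D) = exp(−0.000031 × 10000) = 0.733447
R(E) = exp(−0.000025 × 10000) = 0.778801
Series (A, B, and C): 0.869358 × 0.980199 × 0.913931 = 0.778801
Series (D and E): 0.733447 × 0.778801 = 0.571209
Parallel ([0.778801] and [0.571209]): 1 − (1 − 0.778801)(1 − 0.571209) = 0.9052

0.9052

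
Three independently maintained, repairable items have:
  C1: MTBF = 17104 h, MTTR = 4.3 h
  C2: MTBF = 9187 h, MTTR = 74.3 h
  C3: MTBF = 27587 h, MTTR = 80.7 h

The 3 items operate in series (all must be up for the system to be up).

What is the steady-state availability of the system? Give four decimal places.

A(C1) = MTBF/(MTBF+MTTR) = 17104/(17104+4.3) = 0.999749
A(C2) = MTBF/(MTBF+MTTR) = 9187/(9187+74.3) = 0.991977
A(C3) = MTBF/(MTBF+MTTR) = 27587/(27587+80.7) = 0.997083
Series availability: 0.999749 × 0.991977 × 0.997083 = 0.9888

0.9888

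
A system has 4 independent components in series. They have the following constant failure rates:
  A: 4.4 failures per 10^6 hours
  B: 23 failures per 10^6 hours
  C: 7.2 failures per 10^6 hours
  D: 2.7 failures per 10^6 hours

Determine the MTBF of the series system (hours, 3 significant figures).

Series of exponential components: λ_sys = Σ λ_i
λ_sys = 0.0000044 + 0.000023 + 0.0000072 + 0.0000027 = 3.7300e-05 /h
MTBF = 1 / λ_sys = 26800 h

26800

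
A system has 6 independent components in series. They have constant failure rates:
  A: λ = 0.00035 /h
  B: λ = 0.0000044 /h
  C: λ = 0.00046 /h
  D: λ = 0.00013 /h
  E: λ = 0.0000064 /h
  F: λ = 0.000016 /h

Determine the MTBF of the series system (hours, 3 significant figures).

1030

Series of exponential components: λ_sys = Σ λ_i
λ_sys = 0.00035 + 0.0000044 + 0.00046 + 0.00013 + 0.0000064 + 0.000016 = 9.6680e-04 /h
MTBF = 1 / λ_sys = 1030 h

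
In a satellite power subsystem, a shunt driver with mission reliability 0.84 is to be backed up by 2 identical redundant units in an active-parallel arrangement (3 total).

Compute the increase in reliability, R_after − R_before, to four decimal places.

0.1559

R_before = 0.84
R_after = 1 − (1 − 0.84)^3 = 0.9959
ΔR = 0.9959 − 0.84 = 0.1559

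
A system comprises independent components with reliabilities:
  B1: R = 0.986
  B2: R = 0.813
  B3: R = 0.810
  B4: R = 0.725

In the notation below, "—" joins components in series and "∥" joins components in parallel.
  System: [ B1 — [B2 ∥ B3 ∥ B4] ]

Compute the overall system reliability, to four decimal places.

Parallel (B2, B3, and B4): 1 − (1 − 0.813000)(1 − 0.810000)(1 − 0.725000) = 0.990229
Series (B1 and [0.990229]): 0.986000 × 0.990229 = 0.9764

0.9764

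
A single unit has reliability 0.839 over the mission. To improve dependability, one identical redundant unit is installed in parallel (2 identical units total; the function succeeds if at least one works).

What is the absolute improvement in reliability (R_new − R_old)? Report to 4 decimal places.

0.1351

R_before = 0.839
R_after = 1 − (1 − 0.839)^2 = 0.9741
ΔR = 0.9741 − 0.839 = 0.1351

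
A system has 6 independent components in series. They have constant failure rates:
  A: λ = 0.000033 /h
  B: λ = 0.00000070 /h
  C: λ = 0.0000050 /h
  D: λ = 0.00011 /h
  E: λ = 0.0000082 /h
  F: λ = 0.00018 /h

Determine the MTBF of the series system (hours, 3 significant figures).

2970

Series of exponential components: λ_sys = Σ λ_i
λ_sys = 0.000033 + 0.00000070 + 0.0000050 + 0.00011 + 0.0000082 + 0.00018 = 3.3690e-04 /h
MTBF = 1 / λ_sys = 2970 h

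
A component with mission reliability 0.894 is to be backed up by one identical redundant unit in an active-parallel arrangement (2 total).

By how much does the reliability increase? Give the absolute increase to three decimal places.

R_before = 0.894
R_after = 1 − (1 − 0.894)^2 = 0.989
ΔR = 0.989 − 0.894 = 0.095

0.095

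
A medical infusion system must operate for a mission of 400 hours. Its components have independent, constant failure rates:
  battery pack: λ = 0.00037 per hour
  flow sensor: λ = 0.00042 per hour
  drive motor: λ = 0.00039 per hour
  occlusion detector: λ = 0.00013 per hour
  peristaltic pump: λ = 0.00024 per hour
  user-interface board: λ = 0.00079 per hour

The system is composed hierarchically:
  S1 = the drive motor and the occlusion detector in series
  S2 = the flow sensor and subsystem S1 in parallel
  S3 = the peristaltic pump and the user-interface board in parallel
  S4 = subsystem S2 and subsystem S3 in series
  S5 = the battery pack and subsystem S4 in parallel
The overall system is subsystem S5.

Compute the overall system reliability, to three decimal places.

0.993

R(battery pack) = exp(−0.00037 × 400) = 0.86243
R(flow sensor) = exp(−0.00042 × 400) = 0.84535
R(drive motor) = exp(−0.00039 × 400) = 0.85556
R(occlusion detector) = exp(−0.00013 × 400) = 0.94933
R(peristaltic pump) = exp(−0.00024 × 400) = 0.90846
R(user-interface board) = exp(−0.00079 × 400) = 0.72906
Series (drive motor and occlusion detector): 0.85556 × 0.94933 = 0.81221
Parallel (flow sensor and [0.81221]): 1 − (1 − 0.84535)(1 − 0.81221) = 0.97096
Parallel (peristaltic pump and user-interface board): 1 − (1 − 0.90846)(1 − 0.72906) = 0.97520
Series ([0.97096] and [0.97520]): 0.97096 × 0.97520 = 0.94688
Parallel (battery pack and [0.94688]): 1 − (1 − 0.86243)(1 − 0.94688) = 0.993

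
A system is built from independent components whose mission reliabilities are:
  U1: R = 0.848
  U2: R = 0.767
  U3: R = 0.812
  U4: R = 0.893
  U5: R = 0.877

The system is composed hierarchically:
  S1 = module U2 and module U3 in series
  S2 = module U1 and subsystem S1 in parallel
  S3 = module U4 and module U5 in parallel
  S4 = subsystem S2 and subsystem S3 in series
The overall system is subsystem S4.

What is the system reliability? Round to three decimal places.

Series (U2 and U3): 0.76700 × 0.81200 = 0.62280
Parallel (U1 and [0.62280]): 1 − (1 − 0.84800)(1 − 0.62280) = 0.94267
Parallel (U4 and U5): 1 − (1 − 0.89300)(1 − 0.87700) = 0.98684
Series ([0.94267] and [0.98684]): 0.94267 × 0.98684 = 0.930

0.930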